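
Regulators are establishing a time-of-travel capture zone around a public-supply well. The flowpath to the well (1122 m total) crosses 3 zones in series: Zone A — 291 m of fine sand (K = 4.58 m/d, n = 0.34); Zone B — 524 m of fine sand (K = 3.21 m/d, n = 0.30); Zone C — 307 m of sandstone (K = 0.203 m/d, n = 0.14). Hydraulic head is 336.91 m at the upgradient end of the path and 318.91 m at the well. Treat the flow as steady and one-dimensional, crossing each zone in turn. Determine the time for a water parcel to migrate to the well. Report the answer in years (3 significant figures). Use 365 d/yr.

79.2 years

Total head drop ΔH = 336.91 − 318.91 = 18.00 m
Continuity: the same q passes through each zone, so ΔH = q·Σ(L_j/K_j) — the zones act as resistances in series.
Σ(L/K) = 291/4.58 + 524/3.21 + 307/0.203 = 63.54 + 163.2 + 1512 = 1739 d
q = ΔH / Σ(L/K) = 18.00 / 1739 = 0.01035 m/d (same in every zone)
Zone A: v = q/n = 0.01035/0.34 = 0.03044 m/d → t_A = 291/0.03044 = 9559 d
Zone B: v = q/n = 0.01035/0.30 = 0.03450 m/d → t_B = 524/0.03450 = 15190 d
Zone C: v = q/n = 0.01035/0.14 = 0.07393 m/d → t_C = 307/0.07393 = 4153 d
Total t = 9559 + 15190 + 4153 = 28900 d
   = 28900 / 365 = 79.2 yr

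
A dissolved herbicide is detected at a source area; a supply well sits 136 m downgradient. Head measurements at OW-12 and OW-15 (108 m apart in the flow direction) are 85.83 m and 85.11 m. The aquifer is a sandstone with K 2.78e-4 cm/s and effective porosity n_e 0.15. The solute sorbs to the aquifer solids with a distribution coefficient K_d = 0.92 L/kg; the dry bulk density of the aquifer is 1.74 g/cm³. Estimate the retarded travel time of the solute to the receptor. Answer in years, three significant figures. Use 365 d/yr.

Hydraulic gradient i = (85.83 − 85.11) / 108 = 0.72 / 108 = 0.006667
K = 2.78e-4 cm/s × 864 = 0.2402 m/d
Specific discharge q = 0.2402 × 0.006667 = 0.001601 m/d
v_s = q/n_e = 0.001601/0.15 = 0.01068 m/d
Retardation R = 1 + ρ_b·K_d/n = 1 + 1.74×0.92/0.15 = 11.67
Contaminant velocity v_c = v/R = 0.01068/11.67 = 9.146e-4 m/d
t = L/v_c = 136/9.146e-4 = 148700 d
   = 148700/365 = 407 yr

407 years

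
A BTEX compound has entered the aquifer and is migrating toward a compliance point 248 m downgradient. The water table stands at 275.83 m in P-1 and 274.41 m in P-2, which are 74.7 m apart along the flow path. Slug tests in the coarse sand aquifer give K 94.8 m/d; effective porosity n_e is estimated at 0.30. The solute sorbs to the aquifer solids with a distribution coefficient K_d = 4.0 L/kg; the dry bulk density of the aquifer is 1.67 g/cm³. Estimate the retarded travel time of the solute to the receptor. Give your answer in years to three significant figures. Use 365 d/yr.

Hydraulic gradient i = (275.83 − 274.41) / 74.7 = 1.42 / 74.7 = 0.01901
Specific discharge q = 94.8 × 0.01901 = 1.802 m/d
Seepage velocity v = q / n = 1.802 / 0.30 = 6.007 m/d
Retardation R = 1 + ρ_b·K_d/n = 1 + 1.67×4.0/0.30 = 23.27
Contaminant velocity v_c = v/R = 6.007/23.27 = 0.2582 m/d
t = L/v_c = 248/0.2582 = 960.6 d
   = 960.6/365 = 2.63 yr

2.63 years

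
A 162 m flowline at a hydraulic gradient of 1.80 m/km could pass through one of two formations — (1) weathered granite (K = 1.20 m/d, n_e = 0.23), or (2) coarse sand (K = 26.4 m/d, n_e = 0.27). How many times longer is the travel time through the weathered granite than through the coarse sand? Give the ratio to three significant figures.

18.7

Unit 1 (weathered granite): v = 1.20×0.0018/0.23 = 0.009391 m/d, t = 162/0.009391 = 17250 d
Unit 2 (coarse sand): v = 26.4×0.0018/0.27 = 0.1760 m/d, t = 162/0.1760 = 920.5 d
t(weathered granite) / t(coarse sand) = 17250/920.5 = 18.7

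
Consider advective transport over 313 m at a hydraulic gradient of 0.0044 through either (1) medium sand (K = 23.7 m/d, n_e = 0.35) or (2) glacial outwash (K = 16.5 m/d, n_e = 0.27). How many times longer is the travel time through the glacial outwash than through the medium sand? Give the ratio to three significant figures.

1.11

Unit 1 (medium sand): v = 23.7×0.0044/0.35 = 0.2979 m/d, t = 313/0.2979 = 1051 d
Unit 2 (glacial outwash): v = 16.5×0.0044/0.27 = 0.2689 m/d, t = 313/0.2689 = 1164 d
t(glacial outwash) / t(medium sand) = 1164/1051 = 1.11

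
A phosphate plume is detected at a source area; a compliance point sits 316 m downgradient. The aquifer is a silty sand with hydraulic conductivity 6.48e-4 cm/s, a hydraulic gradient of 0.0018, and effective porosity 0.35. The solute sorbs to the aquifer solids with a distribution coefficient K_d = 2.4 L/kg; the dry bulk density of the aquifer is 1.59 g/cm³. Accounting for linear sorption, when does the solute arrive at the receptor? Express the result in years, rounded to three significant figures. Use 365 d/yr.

3580 years

K = 6.48e-4 cm/s × 864 = 0.5599 m/d
Darcy flux q = K·i = 0.5599 × 0.0018 = 0.001008 m/d
Average linear velocity = 0.001008 / 0.35 = 0.002879 m/d
Retardation R = 1 + ρ_b·K_d/n = 1 + 1.59×2.4/0.35 = 11.90
Contaminant velocity v_c = v/R = 0.002879/11.90 = 2.419e-4 m/d
t = L/v_c = 316/2.419e-4 = 1.306e6 d
   = 1.306e6/365 = 3580 yr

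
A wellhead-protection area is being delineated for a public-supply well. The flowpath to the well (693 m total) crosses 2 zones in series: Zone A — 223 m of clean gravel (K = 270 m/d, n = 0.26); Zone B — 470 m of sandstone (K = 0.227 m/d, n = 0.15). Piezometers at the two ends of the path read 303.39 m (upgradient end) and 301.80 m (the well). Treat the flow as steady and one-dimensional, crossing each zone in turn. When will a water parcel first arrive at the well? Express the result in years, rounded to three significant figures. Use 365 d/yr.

459 years

Total head drop ΔH = 303.39 − 301.80 = 1.59 m
Continuity: the same q passes through each zone, so ΔH = q·Σ(L_j/K_j) — the zones act as resistances in series.
Σ(L/K) = 223/270 + 470/0.227 = 0.8259 + 2070 = 2071 d
q = ΔH / Σ(L/K) = 1.59 / 2071 = 7.676e-4 m/d (same in every zone)
Zone A: v = q/n = 7.676e-4/0.26 = 0.002952 m/d → t_A = 223/0.002952 = 75530 d
Zone B: v = q/n = 7.676e-4/0.15 = 0.005118 m/d → t_B = 470/0.005118 = 91840 d
Total t = 75530 + 91840 = 167400 d
   = 167400 / 365 = 459 yr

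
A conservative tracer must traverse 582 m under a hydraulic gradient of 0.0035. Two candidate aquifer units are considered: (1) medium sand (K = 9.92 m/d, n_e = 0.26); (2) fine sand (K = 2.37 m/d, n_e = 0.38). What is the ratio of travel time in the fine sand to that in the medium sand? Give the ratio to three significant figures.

6.12

Unit 1 (medium sand): v = 9.92×0.0035/0.26 = 0.1335 m/d, t = 582/0.1335 = 4358 d
Unit 2 (fine sand): v = 2.37×0.0035/0.38 = 0.02183 m/d, t = 582/0.02183 = 26660 d
t(fine sand) / t(medium sand) = 26660/4358 = 6.12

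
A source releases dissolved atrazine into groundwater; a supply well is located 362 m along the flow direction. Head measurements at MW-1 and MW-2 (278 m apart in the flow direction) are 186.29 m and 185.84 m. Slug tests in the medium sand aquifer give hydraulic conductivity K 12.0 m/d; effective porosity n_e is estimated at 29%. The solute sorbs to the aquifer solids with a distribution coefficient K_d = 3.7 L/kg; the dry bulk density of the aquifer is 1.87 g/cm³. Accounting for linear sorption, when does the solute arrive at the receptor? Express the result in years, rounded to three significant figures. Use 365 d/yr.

Hydraulic gradient i = (186.29 − 185.84) / 278 = 0.45 / 278 = 0.001619
q = Ki = 12.0 × 0.001619 = 0.01942 m/d
Seepage velocity v = q / n = 0.01942 / 0.29 = 0.06698 m/d
Retardation R = 1 + ρ_b·K_d/n = 1 + 1.87×3.7/0.29 = 24.86
Contaminant velocity v_c = v/R = 0.06698/24.86 = 0.002694 m/d
t = L/v_c = 362/0.002694 = 134300 d
   = 134300/365 = 368 yr

368 years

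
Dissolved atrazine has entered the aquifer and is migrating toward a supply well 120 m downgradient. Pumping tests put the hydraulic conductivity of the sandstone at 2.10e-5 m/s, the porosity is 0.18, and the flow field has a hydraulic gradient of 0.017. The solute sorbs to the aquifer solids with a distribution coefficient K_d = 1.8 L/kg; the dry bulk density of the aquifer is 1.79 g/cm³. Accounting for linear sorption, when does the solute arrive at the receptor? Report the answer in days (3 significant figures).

K = 2.10e-5 m/s × 86400 s/d = 1.814 m/d
Darcy flux q = K·i = 1.814 × 0.017 = 0.03084 m/d
v = Ki/n = 1.814·0.017/0.18 = 0.1714 m/d
Retardation R = 1 + ρ_b·K_d/n = 1 + 1.79×1.8/0.18 = 18.90
Contaminant velocity v_c = v/R = 0.1714/18.90 = 0.009067 m/d
t = L/v_c = 120/0.009067 = 13240 d

13200 days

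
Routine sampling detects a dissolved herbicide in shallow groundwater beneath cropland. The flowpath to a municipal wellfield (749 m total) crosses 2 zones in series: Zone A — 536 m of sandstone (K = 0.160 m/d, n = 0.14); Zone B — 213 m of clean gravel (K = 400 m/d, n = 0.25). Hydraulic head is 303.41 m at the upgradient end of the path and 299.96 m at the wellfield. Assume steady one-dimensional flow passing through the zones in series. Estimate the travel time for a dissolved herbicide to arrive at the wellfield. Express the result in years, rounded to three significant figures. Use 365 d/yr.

341 years

Total head drop ΔH = 303.41 − 299.96 = 3.45 m
Steady 1-D flow in series ⇒ the Darcy flux q is identical in every zone and the zone head losses add (resistances L/K in series).
Σ(L/K) = 536/0.160 + 213/400 = 3350 + 0.5325 = 3351 d
q = ΔH / Σ(L/K) = 3.45 / 3351 = 0.001030 m/d (same in every zone)
Zone A: v = q/n = 0.001030/0.14 = 0.007355 m/d → t_A = 536/0.007355 = 72880 d
Zone B: v = q/n = 0.001030/0.25 = 0.004119 m/d → t_B = 213/0.004119 = 51710 d
Total t = 72880 + 51710 = 124600 d
   = 124600 / 365 = 341 yr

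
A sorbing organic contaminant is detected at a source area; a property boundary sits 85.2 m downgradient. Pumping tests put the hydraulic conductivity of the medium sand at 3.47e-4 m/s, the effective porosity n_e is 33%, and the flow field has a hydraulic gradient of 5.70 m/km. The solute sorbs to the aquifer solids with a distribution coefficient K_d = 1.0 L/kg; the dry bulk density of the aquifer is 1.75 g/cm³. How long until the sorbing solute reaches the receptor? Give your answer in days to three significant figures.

K = 3.47e-4 m/s × 86400 s/d = 29.98 m/d
q = Ki = 29.98 × 0.0057 = 0.1709 m/d
v_s = q/n_e = 0.1709/0.33 = 0.5179 m/d
Retardation R = 1 + ρ_b·K_d/n = 1 + 1.75×1.0/0.33 = 6.303
Contaminant velocity v_c = v/R = 0.5179/6.303 = 0.08216 m/d
t = L/v_c = 85.2/0.08216 = 1037 d

1040 days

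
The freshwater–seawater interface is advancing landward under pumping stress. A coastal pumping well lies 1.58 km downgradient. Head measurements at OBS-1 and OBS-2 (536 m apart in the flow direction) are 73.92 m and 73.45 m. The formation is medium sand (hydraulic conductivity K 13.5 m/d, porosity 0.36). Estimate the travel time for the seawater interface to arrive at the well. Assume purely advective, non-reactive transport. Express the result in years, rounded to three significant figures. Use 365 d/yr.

132 years

Hydraulic gradient i = (73.92 − 73.45) / 536 = 0.47 / 536 = 8.769e-4
Specific discharge q = 13.5 × 8.769e-4 = 0.01184 m/d
Seepage velocity v = q / n = 0.01184 / 0.36 = 0.03288 m/d
L = 1.58 km = 1580 m
t = L / v = 1580 / 0.03288 = 48050 d
   = 48050 / 365 = 132 yr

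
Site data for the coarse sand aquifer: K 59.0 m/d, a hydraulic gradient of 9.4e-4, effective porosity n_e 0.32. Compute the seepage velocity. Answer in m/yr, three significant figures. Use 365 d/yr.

63.3 m/yr

Darcy flux q = K·i = 59.0 × 9.4e-4 = 0.05546 m/d
v_s = q/n_e = 0.05546/0.32 = 0.1733 m/d
   = 0.1733 × 365 = 63.3 m/yr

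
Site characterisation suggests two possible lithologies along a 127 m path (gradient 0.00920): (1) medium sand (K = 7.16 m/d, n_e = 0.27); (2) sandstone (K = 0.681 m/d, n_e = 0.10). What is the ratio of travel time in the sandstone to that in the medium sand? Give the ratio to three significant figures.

Unit 1 (medium sand): v = 7.16×0.0092/0.27 = 0.2440 m/d, t = 127/0.2440 = 520.6 d
Unit 2 (sandstone): v = 0.681×0.0092/0.10 = 0.06265 m/d, t = 127/0.06265 = 2027 d
t(sandstone) / t(medium sand) = 2027/520.6 = 3.89

3.89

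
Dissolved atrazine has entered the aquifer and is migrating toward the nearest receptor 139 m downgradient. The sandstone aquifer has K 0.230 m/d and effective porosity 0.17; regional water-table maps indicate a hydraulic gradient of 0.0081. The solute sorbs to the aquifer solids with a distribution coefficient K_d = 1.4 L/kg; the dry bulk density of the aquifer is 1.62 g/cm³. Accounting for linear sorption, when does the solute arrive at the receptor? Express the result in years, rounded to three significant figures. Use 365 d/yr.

q = Ki = 0.230 × 0.0081 = 0.001863 m/d
v_s = q/n_e = 0.001863/0.17 = 0.01096 m/d
Retardation R = 1 + ρ_b·K_d/n = 1 + 1.62×1.4/0.17 = 14.34
Contaminant velocity v_c = v/R = 0.01096/14.34 = 7.642e-4 m/d
t = L/v_c = 139/7.642e-4 = 181900 d
   = 181900/365 = 498 yr

498 years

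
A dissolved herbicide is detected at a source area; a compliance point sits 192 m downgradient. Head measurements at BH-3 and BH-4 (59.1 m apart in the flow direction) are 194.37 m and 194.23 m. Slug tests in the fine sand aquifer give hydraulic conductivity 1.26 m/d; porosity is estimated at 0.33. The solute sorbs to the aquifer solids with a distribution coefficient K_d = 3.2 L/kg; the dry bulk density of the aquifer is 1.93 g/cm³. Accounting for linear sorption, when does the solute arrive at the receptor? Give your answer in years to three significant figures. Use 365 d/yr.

1150 years

Hydraulic gradient i = (194.37 − 194.23) / 59.1 = 0.14 / 59.1 = 0.002369
q = Ki = 1.26 × 0.002369 = 0.002985 m/d
Average linear velocity = 0.002985 / 0.33 = 0.009045 m/d
Retardation R = 1 + ρ_b·K_d/n = 1 + 1.93×3.2/0.33 = 19.72
Contaminant velocity v_c = v/R = 0.009045/19.72 = 4.588e-4 m/d
t = L/v_c = 192/4.588e-4 = 418500 d
   = 418500/365 = 1150 yr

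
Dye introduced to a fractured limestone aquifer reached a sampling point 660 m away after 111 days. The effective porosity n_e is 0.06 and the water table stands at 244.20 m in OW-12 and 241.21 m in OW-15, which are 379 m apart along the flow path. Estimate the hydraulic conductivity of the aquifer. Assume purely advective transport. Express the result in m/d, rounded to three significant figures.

Hydraulic gradient i = (244.20 − 241.21) / 379 = 2.99 / 379 = 0.007889
v = L / t = 660 / 111 = 5.946 m/d
K = v · n / i = 5.946 × 0.06 / 0.007889 = 45.2 m/d

45.2 m/d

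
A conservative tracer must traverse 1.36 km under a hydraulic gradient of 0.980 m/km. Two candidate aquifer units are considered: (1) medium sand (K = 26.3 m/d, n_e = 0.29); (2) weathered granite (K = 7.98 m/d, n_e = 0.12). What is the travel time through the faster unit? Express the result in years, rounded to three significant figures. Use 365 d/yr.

Unit 1 (medium sand): v = 26.3×9.8e-4/0.29 = 0.08888 m/d, t = 1360/0.08888 = 15300 d
Unit 2 (weathered granite): v = 7.98×9.8e-4/0.12 = 0.06517 m/d, t = 1360/0.06517 = 20870 d
Faster: 15300 d / 365 = 41.9 yr

41.9 years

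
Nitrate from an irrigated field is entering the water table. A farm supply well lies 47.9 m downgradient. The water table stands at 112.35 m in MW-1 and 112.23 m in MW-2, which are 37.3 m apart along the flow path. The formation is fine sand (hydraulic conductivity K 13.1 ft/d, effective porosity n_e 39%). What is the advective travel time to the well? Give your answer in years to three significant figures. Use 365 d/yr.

3.98 years

Hydraulic gradient i = (112.35 − 112.23) / 37.3 = 0.12 / 37.3 = 0.003217
K = 13.1 ft/d × 0.3048 = 3.993 m/d
q = Ki = 3.993 × 0.003217 = 0.01285 m/d
Seepage velocity v = q / n = 0.01285 / 0.39 = 0.03294 m/d
t = L / v = 47.9 / 0.03294 = 1454 d
   = 1454 / 365 = 3.98 yr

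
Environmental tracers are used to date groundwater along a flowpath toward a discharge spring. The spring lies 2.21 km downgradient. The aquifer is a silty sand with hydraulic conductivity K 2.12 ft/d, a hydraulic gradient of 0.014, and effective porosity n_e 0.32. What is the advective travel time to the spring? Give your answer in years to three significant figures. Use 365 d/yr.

K = 2.12 ft/d × 0.3048 = 0.6462 m/d
q = Ki = 0.6462 × 0.014 = 0.009046 m/d
v = Ki/n = 0.6462·0.014/0.32 = 0.02827 m/d
L = 2.21 km = 2210 m
t = L / v = 2210 / 0.02827 = 78170 d
   = 78170 / 365 = 214 yr

214 years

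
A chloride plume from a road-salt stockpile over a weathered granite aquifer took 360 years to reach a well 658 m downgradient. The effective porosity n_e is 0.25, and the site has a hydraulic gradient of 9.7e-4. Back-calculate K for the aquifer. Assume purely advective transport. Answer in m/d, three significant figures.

t = 360 years = 131400 d
v = L / t = 658 / 131400 = 0.005008 m/d
K = v · n / i = 0.005008 × 0.25 / 9.7e-4 = 1.29 m/d

1.29 m/d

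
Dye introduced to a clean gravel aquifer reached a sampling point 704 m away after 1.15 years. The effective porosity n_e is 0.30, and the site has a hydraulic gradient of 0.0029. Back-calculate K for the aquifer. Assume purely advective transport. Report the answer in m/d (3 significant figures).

174 m/d

t = 1.15 years = 419.7 d
v = L / t = 704 / 419.7 = 1.677 m/d
K = v · n / i = 1.677 × 0.30 / 0.0029 = 174 m/d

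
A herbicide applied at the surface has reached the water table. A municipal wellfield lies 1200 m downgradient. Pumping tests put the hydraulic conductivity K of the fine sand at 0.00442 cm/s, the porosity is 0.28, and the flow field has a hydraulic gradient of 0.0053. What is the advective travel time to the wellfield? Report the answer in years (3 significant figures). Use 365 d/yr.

K = 0.00442 cm/s × 864 = 3.819 m/d
Darcy flux q = K·i = 3.819 × 0.0053 = 0.02024 m/d
Average linear velocity = 0.02024 / 0.28 = 0.07229 m/d
t = L / v = 1200 / 0.07229 = 16600 d
   = 16600 / 365 = 45.5 yr

45.5 years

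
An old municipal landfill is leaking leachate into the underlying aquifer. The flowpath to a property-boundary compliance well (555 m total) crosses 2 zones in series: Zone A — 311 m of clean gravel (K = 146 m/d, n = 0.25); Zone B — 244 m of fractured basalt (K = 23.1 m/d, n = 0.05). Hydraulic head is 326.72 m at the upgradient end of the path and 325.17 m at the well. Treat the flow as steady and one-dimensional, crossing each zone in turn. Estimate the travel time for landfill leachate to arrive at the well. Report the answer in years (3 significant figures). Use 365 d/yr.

Total head drop ΔH = 326.72 − 325.17 = 1.55 m
Continuity: the same q passes through each zone, so ΔH = q·Σ(L_j/K_j) — the zones act as resistances in series.
Σ(L/K) = 311/146 + 244/23.1 = 2.130 + 10.56 = 12.69 d
q = ΔH / Σ(L/K) = 1.55 / 12.69 = 0.1221 m/d (same in every zone)
Zone A: v = q/n = 0.1221/0.25 = 0.4885 m/d → t_A = 311/0.4885 = 636.7 d
Zone B: v = q/n = 0.1221/0.05 = 2.442 m/d → t_B = 244/2.442 = 99.91 d
Total t = 636.7 + 99.91 = 736.6 d
   = 736.6 / 365 = 2.02 yr

2.02 years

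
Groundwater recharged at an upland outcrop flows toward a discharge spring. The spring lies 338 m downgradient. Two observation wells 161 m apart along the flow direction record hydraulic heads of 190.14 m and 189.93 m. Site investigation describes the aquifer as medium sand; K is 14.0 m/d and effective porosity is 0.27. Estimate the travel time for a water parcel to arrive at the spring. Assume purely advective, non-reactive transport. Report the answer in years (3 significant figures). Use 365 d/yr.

Hydraulic gradient i = (190.14 − 189.93) / 161 = 0.21 / 161 = 0.001304
q = Ki = 14.0 × 0.001304 = 0.01826 m/d
v = Ki/n = 14.0·0.001304/0.27 = 0.06763 m/d
t = L / v = 338 / 0.06763 = 4998 d
   = 4998 / 365 = 13.7 yr

13.7 years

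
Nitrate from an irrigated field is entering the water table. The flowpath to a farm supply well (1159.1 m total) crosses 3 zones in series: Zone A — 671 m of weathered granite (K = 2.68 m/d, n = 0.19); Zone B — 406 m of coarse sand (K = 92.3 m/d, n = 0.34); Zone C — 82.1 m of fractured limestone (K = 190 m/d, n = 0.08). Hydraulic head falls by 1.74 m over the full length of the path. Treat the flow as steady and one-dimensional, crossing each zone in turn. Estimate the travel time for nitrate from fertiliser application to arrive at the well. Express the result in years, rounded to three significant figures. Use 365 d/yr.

109 years

Continuity: the same q passes through each zone, so ΔH = q·Σ(L_j/K_j) — the zones act as resistances in series.
Σ(L/K) = 671/2.68 + 406/92.3 + 82.1/190 = 250.4 + 4.399 + 0.4321 = 255.2 d
q = ΔH / Σ(L/K) = 1.74 / 255.2 = 0.006818 m/d (same in every zone)
Zone A: v = q/n = 0.006818/0.19 = 0.03588 m/d → t_A = 671/0.03588 = 18700 d
Zone B: v = q/n = 0.006818/0.34 = 0.02005 m/d → t_B = 406/0.02005 = 20250 d
Zone C: v = q/n = 0.006818/0.08 = 0.08523 m/d → t_C = 82.1/0.08523 = 963.3 d
Total t = 18700 + 20250 + 963.3 = 39910 d
   = 39910 / 365 = 109 yr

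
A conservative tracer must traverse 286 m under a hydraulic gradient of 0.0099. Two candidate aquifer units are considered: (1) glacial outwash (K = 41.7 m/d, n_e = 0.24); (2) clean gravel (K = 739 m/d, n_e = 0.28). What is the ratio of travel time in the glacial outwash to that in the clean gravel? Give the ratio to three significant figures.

15.2

Unit 1 (glacial outwash): v = 41.7×0.0099/0.24 = 1.720 m/d, t = 286/1.720 = 166.3 d
Unit 2 (clean gravel): v = 739×0.0099/0.28 = 26.13 m/d, t = 286/26.13 = 10.95 d
t(glacial outwash) / t(clean gravel) = 166.3/10.95 = 15.2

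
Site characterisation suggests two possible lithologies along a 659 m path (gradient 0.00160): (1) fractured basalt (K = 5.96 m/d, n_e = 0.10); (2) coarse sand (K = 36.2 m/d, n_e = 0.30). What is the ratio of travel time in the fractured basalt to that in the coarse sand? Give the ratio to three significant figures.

Unit 1 (fractured basalt): v = 5.96×0.0016/0.10 = 0.09536 m/d, t = 659/0.09536 = 6911 d
Unit 2 (coarse sand): v = 36.2×0.0016/0.30 = 0.1931 m/d, t = 659/0.1931 = 3413 d
t(fractured basalt) / t(coarse sand) = 6911/3413 = 2.02

2.02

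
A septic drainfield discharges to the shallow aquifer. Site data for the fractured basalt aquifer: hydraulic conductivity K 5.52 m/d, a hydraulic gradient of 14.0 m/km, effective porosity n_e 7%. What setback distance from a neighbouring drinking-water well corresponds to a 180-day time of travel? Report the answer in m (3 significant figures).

199 m

Darcy flux q = K·i = 5.52 × 0.014 = 0.07728 m/d
v_s = q/n_e = 0.07728/0.07 = 1.104 m/d
L = v × T = 1.104 × 180 = 198.7 m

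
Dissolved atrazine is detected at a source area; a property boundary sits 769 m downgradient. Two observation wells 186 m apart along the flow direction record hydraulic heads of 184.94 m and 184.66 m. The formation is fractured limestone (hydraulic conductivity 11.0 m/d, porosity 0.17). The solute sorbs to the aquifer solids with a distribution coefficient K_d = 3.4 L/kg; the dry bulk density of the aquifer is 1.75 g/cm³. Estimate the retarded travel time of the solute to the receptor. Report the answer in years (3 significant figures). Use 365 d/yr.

Hydraulic gradient i = (184.94 − 184.66) / 186 = 0.28 / 186 = 0.001505
q = Ki = 11.0 × 0.001505 = 0.01656 m/d
Average linear velocity = 0.01656 / 0.17 = 0.09741 m/d
Retardation R = 1 + ρ_b·K_d/n = 1 + 1.75×3.4/0.17 = 36.00
Contaminant velocity v_c = v/R = 0.09741/36.00 = 0.002706 m/d
t = L/v_c = 769/0.002706 = 284200 d
   = 284200/365 = 779 yr

779 years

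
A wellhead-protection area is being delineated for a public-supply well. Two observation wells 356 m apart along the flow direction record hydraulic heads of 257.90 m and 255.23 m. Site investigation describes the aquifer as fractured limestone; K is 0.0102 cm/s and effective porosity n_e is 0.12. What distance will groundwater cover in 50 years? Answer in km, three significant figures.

Hydraulic gradient i = (257.90 − 255.23) / 356 = 2.67 / 356 = 0.007500
K = 0.0102 cm/s × 864 = 8.813 m/d
Darcy flux q = K·i = 8.813 × 0.007500 = 0.06610 m/d
Average linear velocity = 0.06610 / 0.12 = 0.5508 m/d
T = 50 yr × 365 = 18250 d
L = v × T = 0.5508 × 18250 = 10050 m
   = 10.1 km

10.1 km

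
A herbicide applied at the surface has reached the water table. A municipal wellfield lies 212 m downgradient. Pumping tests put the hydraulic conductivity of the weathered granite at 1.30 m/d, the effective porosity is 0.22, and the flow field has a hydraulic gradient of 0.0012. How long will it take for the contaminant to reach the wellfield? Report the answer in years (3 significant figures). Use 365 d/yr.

Specific discharge q = 1.30 × 0.0012 = 0.001560 m/d
Seepage velocity v = q / n = 0.001560 / 0.22 = 0.007091 m/d
t = L / v = 212 / 0.007091 = 29900 d
   = 29900 / 365 = 81.9 yr

81.9 years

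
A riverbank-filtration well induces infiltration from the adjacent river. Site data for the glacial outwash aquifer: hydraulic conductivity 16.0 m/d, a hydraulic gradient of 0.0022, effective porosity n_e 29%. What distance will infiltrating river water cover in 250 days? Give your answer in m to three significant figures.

q = Ki = 16.0 × 0.0022 = 0.03520 m/d
Seepage velocity v = q / n = 0.03520 / 0.29 = 0.1214 m/d
L = v × T = 0.1214 × 250 = 30.34 m

30.3 m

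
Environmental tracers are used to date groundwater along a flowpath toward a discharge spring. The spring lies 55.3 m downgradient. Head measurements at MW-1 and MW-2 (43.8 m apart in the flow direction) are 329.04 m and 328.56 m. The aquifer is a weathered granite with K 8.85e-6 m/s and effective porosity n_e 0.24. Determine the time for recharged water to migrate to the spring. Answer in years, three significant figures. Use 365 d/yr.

Hydraulic gradient i = (329.04 − 328.56) / 43.8 = 0.48 / 43.8 = 0.01096
K = 8.85e-6 m/s × 86400 s/d = 0.7646 m/d
q = Ki = 0.7646 × 0.01096 = 0.008380 m/d
v_s = q/n_e = 0.008380/0.24 = 0.03492 m/d
t = L / v = 55.3 / 0.03492 = 1584 d
   = 1584 / 365 = 4.34 yr

4.34 years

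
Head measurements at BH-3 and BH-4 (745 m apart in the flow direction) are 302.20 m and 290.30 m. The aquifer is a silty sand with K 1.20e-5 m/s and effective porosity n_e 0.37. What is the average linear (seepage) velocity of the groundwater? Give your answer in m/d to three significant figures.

0.0448 m/d

Hydraulic gradient i = (302.20 − 290.30) / 745 = 11.90 / 745 = 0.01597
K = 1.20e-5 m/s × 86400 s/d = 1.037 m/d
Darcy flux q = K·i = 1.037 × 0.01597 = 0.01656 m/d
v = Ki/n = 1.037·0.01597/0.37 = 0.04476 m/d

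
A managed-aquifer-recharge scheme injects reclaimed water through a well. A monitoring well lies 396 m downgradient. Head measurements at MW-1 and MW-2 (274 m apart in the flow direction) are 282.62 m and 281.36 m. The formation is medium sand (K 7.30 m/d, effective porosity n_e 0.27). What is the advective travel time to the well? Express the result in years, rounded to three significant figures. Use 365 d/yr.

8.73 years

Hydraulic gradient i = (282.62 − 281.36) / 274 = 1.26 / 274 = 0.004599
Specific discharge q = 7.30 × 0.004599 = 0.03357 m/d
v_s = q/n_e = 0.03357/0.27 = 0.1243 m/d
t = L / v = 396 / 0.1243 = 3185 d
   = 3185 / 365 = 8.73 yr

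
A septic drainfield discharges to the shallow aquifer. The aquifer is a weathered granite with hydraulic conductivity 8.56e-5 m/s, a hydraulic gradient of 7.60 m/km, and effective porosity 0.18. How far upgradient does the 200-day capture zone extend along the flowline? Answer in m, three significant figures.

62.5 m

K = 8.56e-5 m/s × 86400 s/d = 7.396 m/d
Specific discharge q = 7.396 × 0.0076 = 0.05621 m/d
Seepage velocity v = q / n = 0.05621 / 0.18 = 0.3123 m/d
L = v × T = 0.3123 × 200 = 62.45 m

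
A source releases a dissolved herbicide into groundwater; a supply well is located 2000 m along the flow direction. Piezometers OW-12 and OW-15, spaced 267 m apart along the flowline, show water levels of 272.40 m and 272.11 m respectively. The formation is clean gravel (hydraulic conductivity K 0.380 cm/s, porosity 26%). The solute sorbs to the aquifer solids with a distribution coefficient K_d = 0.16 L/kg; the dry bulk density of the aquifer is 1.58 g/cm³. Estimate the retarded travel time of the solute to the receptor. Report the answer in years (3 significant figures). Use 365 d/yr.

7.88 years

Hydraulic gradient i = (272.40 − 272.11) / 267 = 0.29 / 267 = 0.001086
K = 0.380 cm/s × 864 = 328.3 m/d
Specific discharge q = 328.3 × 0.001086 = 0.3566 m/d
v_s = q/n_e = 0.3566/0.26 = 1.372 m/d
Retardation R = 1 + ρ_b·K_d/n = 1 + 1.58×0.16/0.26 = 1.972
Contaminant velocity v_c = v/R = 1.372/1.972 = 0.6954 m/d
t = L/v_c = 2000/0.6954 = 2876 d
   = 2876/365 = 7.88 yr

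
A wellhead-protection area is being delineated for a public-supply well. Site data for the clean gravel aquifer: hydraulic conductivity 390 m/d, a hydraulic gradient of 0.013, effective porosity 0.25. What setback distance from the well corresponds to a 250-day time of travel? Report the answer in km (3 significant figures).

5.07 km

Specific discharge q = 390 × 0.013 = 5.070 m/d
v = Ki/n = 390·0.013/0.25 = 20.28 m/d
L = v × T = 20.28 × 250 = 5070 m
   = 5.07 km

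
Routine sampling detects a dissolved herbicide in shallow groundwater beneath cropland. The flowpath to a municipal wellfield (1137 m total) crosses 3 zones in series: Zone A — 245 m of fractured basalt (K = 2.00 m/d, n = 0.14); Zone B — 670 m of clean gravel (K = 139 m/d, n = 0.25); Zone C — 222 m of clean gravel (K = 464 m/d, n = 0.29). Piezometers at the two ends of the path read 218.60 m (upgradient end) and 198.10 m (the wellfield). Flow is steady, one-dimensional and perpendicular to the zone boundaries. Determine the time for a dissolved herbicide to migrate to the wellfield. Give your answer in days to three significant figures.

1660 days

Total head drop ΔH = 218.60 − 198.10 = 20.50 m
Steady 1-D flow in series ⇒ the Darcy flux q is identical in every zone and the zone head losses add (resistances L/K in series).
Σ(L/K) = 245/2.00 + 670/139 + 222/464 = 122.5 + 4.820 + 0.4784 = 127.8 d
q = ΔH / Σ(L/K) = 20.50 / 127.8 = 0.1604 m/d (same in every zone)
Zone A: v = q/n = 0.1604/0.14 = 1.146 m/d → t_A = 245/1.146 = 213.8 d
Zone B: v = q/n = 0.1604/0.25 = 0.6416 m/d → t_B = 670/0.6416 = 1044 d
Zone C: v = q/n = 0.1604/0.29 = 0.5531 m/d → t_C = 222/0.5531 = 401.3 d
Total t = 213.8 + 1044 + 401.3 = 1659 d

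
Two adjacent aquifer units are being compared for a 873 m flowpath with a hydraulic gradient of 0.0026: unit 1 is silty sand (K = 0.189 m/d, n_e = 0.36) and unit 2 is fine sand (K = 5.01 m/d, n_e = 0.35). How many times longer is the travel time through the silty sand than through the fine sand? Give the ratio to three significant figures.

27.3

Unit 1 (silty sand): v = 0.189×0.0026/0.36 = 0.001365 m/d, t = 873/0.001365 = 639600 d
Unit 2 (fine sand): v = 5.01×0.0026/0.35 = 0.03722 m/d, t = 873/0.03722 = 23460 d
t(silty sand) / t(fine sand) = 639600/23460 = 27.3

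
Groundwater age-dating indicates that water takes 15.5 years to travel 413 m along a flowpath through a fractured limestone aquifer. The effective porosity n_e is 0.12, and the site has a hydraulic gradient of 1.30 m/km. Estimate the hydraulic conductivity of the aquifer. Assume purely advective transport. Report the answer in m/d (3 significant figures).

6.74 m/d

t = 15.5 years = 5658 d
v = L / t = 413 / 5658 = 0.07300 m/d
K = v · n / i = 0.07300 × 0.12 / 0.0013 = 6.74 m/d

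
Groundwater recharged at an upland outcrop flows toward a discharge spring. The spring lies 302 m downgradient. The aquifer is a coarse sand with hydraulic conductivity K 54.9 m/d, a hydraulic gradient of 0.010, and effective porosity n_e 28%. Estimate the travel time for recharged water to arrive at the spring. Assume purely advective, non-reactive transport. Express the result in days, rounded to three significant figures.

154 days

Specific discharge q = 54.9 × 0.010 = 0.5490 m/d
v_s = q/n_e = 0.5490/0.28 = 1.961 m/d
t = L / v = 302 / 1.961 = 154.0 d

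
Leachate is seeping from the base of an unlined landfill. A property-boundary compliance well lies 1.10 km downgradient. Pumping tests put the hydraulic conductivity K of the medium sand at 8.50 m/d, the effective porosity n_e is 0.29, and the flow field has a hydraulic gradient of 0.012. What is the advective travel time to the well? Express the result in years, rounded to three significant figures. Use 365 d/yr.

q = Ki = 8.50 × 0.012 = 0.1020 m/d
v = Ki/n = 8.50·0.012/0.29 = 0.3517 m/d
L = 1.10 km = 1100 m
t = L / v = 1100 / 0.3517 = 3127 d
   = 3127 / 365 = 8.57 yr

8.57 years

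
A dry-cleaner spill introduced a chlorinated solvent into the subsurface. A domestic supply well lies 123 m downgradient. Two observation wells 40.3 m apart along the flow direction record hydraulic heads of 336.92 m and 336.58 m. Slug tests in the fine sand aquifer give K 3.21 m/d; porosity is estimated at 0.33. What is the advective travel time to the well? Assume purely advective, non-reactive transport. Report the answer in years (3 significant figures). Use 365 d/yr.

Hydraulic gradient i = (336.92 − 336.58) / 40.3 = 0.34 / 40.3 = 0.008437
Darcy flux q = K·i = 3.21 × 0.008437 = 0.02708 m/d
v_s = q/n_e = 0.02708/0.33 = 0.08207 m/d
t = L / v = 123 / 0.08207 = 1499 d
   = 1499 / 365 = 4.11 yr

4.11 years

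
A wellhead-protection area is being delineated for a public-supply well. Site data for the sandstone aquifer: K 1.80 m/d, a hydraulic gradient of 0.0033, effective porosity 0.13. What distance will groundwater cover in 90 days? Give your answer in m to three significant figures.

Darcy flux q = K·i = 1.80 × 0.0033 = 0.005940 m/d
Seepage velocity v = q / n = 0.005940 / 0.13 = 0.04569 m/d
L = v × T = 0.04569 × 90 = 4.112 m

4.11 m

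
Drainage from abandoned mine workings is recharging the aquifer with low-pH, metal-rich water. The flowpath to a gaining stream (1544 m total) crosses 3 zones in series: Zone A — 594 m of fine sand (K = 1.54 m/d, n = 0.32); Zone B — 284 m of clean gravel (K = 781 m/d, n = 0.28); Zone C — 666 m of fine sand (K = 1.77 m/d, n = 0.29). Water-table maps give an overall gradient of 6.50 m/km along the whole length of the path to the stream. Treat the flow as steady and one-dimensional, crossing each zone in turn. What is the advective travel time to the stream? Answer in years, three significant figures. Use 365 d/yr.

Steady 1-D flow in series ⇒ the Darcy flux q is identical in every zone and the zone head losses add (resistances L/K in series).
Σ(L/K) = 594/1.54 + 284/781 + 666/1.77 = 385.7 + 0.3636 + 376.3 = 762.3 d
K_eq = L_total / Σ(L/K) = 1544 / 762.3 = 2.025 m/d
q = K_eq · i = 2.025 × 0.0065 = 0.01316 m/d (same in every zone)
Zone A: v = q/n = 0.01316/0.32 = 0.04114 m/d → t_A = 594/0.04114 = 14440 d
Zone B: v = q/n = 0.01316/0.28 = 0.04702 m/d → t_B = 284/0.04702 = 6040 d
Zone C: v = q/n = 0.01316/0.29 = 0.04540 m/d → t_C = 666/0.04540 = 14670 d
Total t = 14440 + 6040 + 14670 = 35150 d
   = 35150 / 365 = 96.3 yr

96.3 years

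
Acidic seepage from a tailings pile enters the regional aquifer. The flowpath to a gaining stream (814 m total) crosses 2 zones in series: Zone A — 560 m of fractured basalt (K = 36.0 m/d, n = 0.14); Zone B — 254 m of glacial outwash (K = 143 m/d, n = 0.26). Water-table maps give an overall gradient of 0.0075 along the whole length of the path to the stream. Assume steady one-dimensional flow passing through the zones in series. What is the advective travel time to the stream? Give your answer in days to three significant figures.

410 days

Continuity: the same q passes through each zone, so ΔH = q·Σ(L_j/K_j) — the zones act as resistances in series.
Σ(L/K) = 560/36.0 + 254/143 = 15.56 + 1.776 = 17.33 d
K_eq = L_total / Σ(L/K) = 814 / 17.33 = 46.97 m/d
q = K_eq · i = 46.97 × 0.0075 = 0.3522 m/d (same in every zone)
Zone A: v = q/n = 0.3522/0.14 = 2.516 m/d → t_A = 560/2.516 = 222.6 d
Zone B: v = q/n = 0.3522/0.26 = 1.355 m/d → t_B = 254/1.355 = 187.5 d
Total t = 222.6 + 187.5 = 410.1 d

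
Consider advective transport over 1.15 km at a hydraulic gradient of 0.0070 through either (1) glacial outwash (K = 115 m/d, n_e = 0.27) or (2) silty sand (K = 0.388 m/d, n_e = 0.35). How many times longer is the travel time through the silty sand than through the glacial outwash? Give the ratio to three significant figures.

384

Unit 1 (glacial outwash): v = 115×0.0070/0.27 = 2.981 m/d, t = 1150/2.981 = 385.7 d
Unit 2 (silty sand): v = 0.388×0.0070/0.35 = 0.007760 m/d, t = 1150/0.007760 = 148200 d
t(silty sand) / t(glacial outwash) = 148200/385.7 = 384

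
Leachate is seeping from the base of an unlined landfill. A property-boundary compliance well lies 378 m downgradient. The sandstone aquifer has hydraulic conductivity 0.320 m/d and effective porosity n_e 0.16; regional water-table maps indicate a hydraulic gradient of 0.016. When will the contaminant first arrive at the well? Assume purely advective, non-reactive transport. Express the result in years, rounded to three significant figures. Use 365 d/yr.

Darcy flux q = K·i = 0.320 × 0.016 = 0.005120 m/d
v_s = q/n_e = 0.005120/0.16 = 0.03200 m/d
t = L / v = 378 / 0.03200 = 11810 d
   = 11810 / 365 = 32.4 yr

32.4 years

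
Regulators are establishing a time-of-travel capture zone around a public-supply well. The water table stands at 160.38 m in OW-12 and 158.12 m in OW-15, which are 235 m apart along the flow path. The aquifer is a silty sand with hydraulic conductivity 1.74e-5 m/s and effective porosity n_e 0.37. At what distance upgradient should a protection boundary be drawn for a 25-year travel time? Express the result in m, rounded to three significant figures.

357 m

Hydraulic gradient i = (160.38 − 158.12) / 235 = 2.26 / 235 = 0.009617
K = 1.74e-5 m/s × 86400 s/d = 1.503 m/d
Darcy flux q = K·i = 1.503 × 0.009617 = 0.01446 m/d
v_s = q/n_e = 0.01446/0.37 = 0.03908 m/d
T = 25 yr × 365 = 9125 d
L = v × T = 0.03908 × 9125 = 356.6 m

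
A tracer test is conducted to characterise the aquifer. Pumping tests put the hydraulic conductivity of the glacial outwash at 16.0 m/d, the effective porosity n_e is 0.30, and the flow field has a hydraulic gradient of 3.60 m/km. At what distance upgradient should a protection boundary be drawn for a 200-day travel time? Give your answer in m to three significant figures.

q = Ki = 16.0 × 0.0036 = 0.05760 m/d
v_s = q/n_e = 0.05760/0.30 = 0.1920 m/d
L = v × T = 0.1920 × 200 = 38.40 m

38.4 m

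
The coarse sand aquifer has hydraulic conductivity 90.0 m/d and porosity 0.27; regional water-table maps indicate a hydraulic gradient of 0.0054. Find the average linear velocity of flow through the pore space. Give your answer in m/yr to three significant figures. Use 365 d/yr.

Specific discharge q = 90.0 × 0.0054 = 0.4860 m/d
v = Ki/n = 90.0·0.0054/0.27 = 1.800 m/d
   = 1.800 × 365 = 657 m/yr

657 m/yr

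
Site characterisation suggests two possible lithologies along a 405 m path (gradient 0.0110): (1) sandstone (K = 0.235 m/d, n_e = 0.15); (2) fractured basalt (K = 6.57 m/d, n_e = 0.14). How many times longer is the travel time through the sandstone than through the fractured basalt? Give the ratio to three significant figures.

30.0

Unit 1 (sandstone): v = 0.235×0.011/0.15 = 0.01723 m/d, t = 405/0.01723 = 23500 d
Unit 2 (fractured basalt): v = 6.57×0.011/0.14 = 0.5162 m/d, t = 405/0.5162 = 784.6 d
t(sandstone) / t(fractured basalt) = 23500/784.6 = 30.0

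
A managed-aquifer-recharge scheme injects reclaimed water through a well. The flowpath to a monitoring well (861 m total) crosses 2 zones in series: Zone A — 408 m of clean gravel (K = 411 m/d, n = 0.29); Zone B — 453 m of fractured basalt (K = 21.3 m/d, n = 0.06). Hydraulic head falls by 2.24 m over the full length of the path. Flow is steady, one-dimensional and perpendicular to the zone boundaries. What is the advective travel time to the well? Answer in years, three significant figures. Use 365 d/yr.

Steady 1-D flow in series ⇒ the Darcy flux q is identical in every zone and the zone head losses add (resistances L/K in series).
Σ(L/K) = 408/411 + 453/21.3 = 0.9927 + 21.27 = 22.26 d
q = ΔH / Σ(L/K) = 2.24 / 22.26 = 0.1006 m/d (same in every zone)
Zone A: v = q/n = 0.1006/0.29 = 0.3470 m/d → t_A = 408/0.3470 = 1176 d
Zone B: v = q/n = 0.1006/0.06 = 1.677 m/d → t_B = 453/1.677 = 270.1 d
Total t = 1176 + 270.1 = 1446 d
   = 1446 / 365 = 3.96 yr

3.96 years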